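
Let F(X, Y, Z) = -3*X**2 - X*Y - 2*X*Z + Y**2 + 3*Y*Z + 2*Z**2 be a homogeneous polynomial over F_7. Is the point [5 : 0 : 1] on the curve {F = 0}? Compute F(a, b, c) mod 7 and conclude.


F(5,0,1) ≡ 1 (mod 7); P is NOT on the curve.

Evaluate F(5, 0, 1) term-by-term (mod 7).
  -3*X**2 ↦ -3·25·1·1 = -75
  -X*Y ↦ -1·5·0·1 = 0
  -2*X*Z ↦ -2·5·1·1 = -10
  Y**2 ↦ 1·1·0·1 = 0
  3*Y*Z ↦ 3·1·0·1 = 0
  2*Z**2 ↦ 2·1·1·1 = 2
Sum: F(5, 0, 1) = (-75) + (0) + (-10) + (0) + (0) + (2) = -83.
Reducing mod 7: -83 ≡ 1 (mod 7).
Since F(a, b, c) ≡ 1 ≠ 0 (mod 7), P does NOT lie on the curve.


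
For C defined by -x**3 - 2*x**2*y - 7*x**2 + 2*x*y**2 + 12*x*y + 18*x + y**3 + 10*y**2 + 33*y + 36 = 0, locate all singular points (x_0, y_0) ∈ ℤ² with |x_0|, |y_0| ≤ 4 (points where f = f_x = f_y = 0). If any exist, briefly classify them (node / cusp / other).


Singular points: {(0, -3)}; classification: node.

Compute partial derivatives:
  f_x = -3*x**2 - 4*x*y - 14*x + 2*y**2 + 12*y + 18.
  f_y = -2*x**2 + 4*x*y + 12*x + 3*y**2 + 20*y + 33.
Scan x_0 ∈ {−4, ..., 4}. For each x_0, f_y(x_0, y) is a polynomial in y; find its integer roots y ∈ {−4, ..., 4}, then test f_x and f at those candidates.
  x = -4: f_y(-4, y) = 3*y**2 + 4*y - 47; no integer root y with |y| ≤ 4.
  x = -3: f_y(-3, y) = 3*y**2 + 8*y - 21; no integer root y with |y| ≤ 4.
  x = -2: f_y(-2, y) = 3*y**2 + 12*y + 1; no integer root y with |y| ≤ 4.
  x = -1: f_y(-1, y) = 3*y**2 + 16*y + 19; no integer root y with |y| ≤ 4.
  x = 0: f_y(0, y) = 3*y**2 + 20*y + 33; vanishes at y ∈ {-3}. (0, -3): f_x = 0, f = 0 — SINGULAR.
  x = 1: f_y(1, y) = 3*y**2 + 24*y + 43; no integer root y with |y| ≤ 4.
  x = 2: f_y(2, y) = 3*y**2 + 28*y + 49; no integer root y with |y| ≤ 4.
  x = 3: f_y(3, y) = 3*y**2 + 32*y + 51; no integer root y with |y| ≤ 4.
  x = 4: f_y(4, y) = 3*y**2 + 36*y + 49; no integer root y with |y| ≤ 4.
Only singular point on the grid: (0, -3).
Classify: substitute x = 0 + u, y = -3 + v and expand: f = -u**3 - 2*u**2*v - u**2 + 2*u*v**2 + v**3 + v**2.
No constant or linear terms (consistent with a singular point). Quadratic part: -u**2 + v**2. Cubic part: -u**3 - 2*u**2*v + 2*u*v**2 + v**3.
The quadratic part v**2 - u**2 = (v − u)(v + u) splits into two distinct linear factors, so there are two distinct tangent lines y − -3 = ±(x − 0) — this is a node (ordinary double point).
Classification: node.


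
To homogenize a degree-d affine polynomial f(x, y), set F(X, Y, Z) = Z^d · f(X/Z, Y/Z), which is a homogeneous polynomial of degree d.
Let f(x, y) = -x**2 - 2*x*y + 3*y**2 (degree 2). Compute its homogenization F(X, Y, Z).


F(X, Y, Z) = -X**2 - 2*X*Y + 3*Y**2

deg(f) = 2.
Substitute x = X/Z, y = Y/Z into f, then multiply by Z^2.
  monomial -1·x^2·y^0 ↦ -1·X^2·Y^0·Z^0.
  monomial -2·x^1·y^1 ↦ -2·X^1·Y^1·Z^0.
  monomial 3·x^0·y^2 ↦ 3·X^0·Y^2·Z^0.
Collecting: F(X, Y, Z) = -X**2 - 2*X*Y + 3*Y**2.


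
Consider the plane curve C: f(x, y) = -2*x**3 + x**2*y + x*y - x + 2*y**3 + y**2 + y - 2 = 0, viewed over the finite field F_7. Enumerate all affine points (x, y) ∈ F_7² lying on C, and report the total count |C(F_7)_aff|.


Affine F_7-points: {(1, 2), (2, 2), (2, 6), (5, 2)}; count = 4.

For each of the 49 pairs (x, y) ∈ F_7², evaluate f(x, y) mod 7. Record the zeros.
  x = 0: [0↦5, 1↦2, 2↦6, 3↦1, 4↦6, 5↦5, 6↦3]  zeros at y ∈ ∅
  x = 1: [0↦2, 1↦1, 2↦0, 3↦4, 4↦4, 5↦5, 6↦5]  zeros at y ∈ {2}
  x = 2: [0↦1, 1↦4, 2↦0, 3↦1, 4↦5, 5↦3, 6↦0]  zeros at y ∈ {2, 6}
  x = 3: [0↦4, 1↦6, 2↦1, 3↦1, 4↦4, 5↦1, 6↦4]  zeros at y ∈ ∅
  x = 4: [0↦6, 1↦2, 2↦5, 3↦6, 4↦3, 5↦1, 6↦5]  zeros at y ∈ ∅
  x = 5: [0↦2, 1↦1, 2↦0, 3↦4, 4↦4, 5↦5, 6↦5]  zeros at y ∈ {2}
  x = 6: [0↦1, 1↦5, 2↦2, 3↦4, 4↦2, 5↦1, 6↦6]  zeros at y ∈ ∅
Collecting zeros: affine points = {(1, 2), (2, 2), (2, 6), (5, 2)}.
Total count |C(F_7)_aff| = 4.


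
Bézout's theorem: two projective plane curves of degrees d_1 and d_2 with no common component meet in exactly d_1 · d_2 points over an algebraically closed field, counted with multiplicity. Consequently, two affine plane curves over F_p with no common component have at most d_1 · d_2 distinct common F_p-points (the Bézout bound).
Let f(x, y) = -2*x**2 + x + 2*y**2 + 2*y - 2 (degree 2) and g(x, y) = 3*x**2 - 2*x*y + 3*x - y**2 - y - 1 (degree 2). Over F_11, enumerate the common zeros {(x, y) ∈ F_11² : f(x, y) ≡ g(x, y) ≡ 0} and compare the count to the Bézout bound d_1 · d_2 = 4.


Common zeros: {(6, 3)}; count = 1; Bézout bound = 4.

deg(f) = 2, deg(g) = 2, so Bézout bound = 4.
Scan x ∈ F_11. For each x, list the y ∈ F_11 with f(x, y) ≡ 0 and those with g(x, y) ≡ 0 (mod 11); the common zeros in that column are the intersection.
  x = 0: f ≡ 0 at y ∈ {3, 7}; g ≡ 0 at y ∈ ∅; common: ∅.
  x = 1: f ≡ 0 at y ∈ ∅; g ≡ 0 at y ∈ ∅; common: ∅.
  x = 2: f ≡ 0 at y ∈ ∅; g ≡ 0 at y ∈ {1, 5}; common: ∅.
  x = 3: f ≡ 0 at y ∈ ∅; g ≡ 0 at y ∈ ∅; common: ∅.
  x = 4: f ≡ 0 at y ∈ ∅; g ≡ 0 at y ∈ {5, 8}; common: ∅.
  x = 5: f ≡ 0 at y ∈ ∅; g ≡ 0 at y ∈ {1, 10}; common: ∅.
  x = 6: f ≡ 0 at y ∈ {3, 7}; g ≡ 0 at y ∈ {3, 6}; common: {3}.
  x = 7: f ≡ 0 at y ∈ {5}; g ≡ 0 at y ∈ ∅; common: ∅.
  x = 8: f ≡ 0 at y ∈ {2, 8}; g ≡ 0 at y ∈ {6, 10}; common: ∅.
  x = 9: f ≡ 0 at y ∈ {2, 8}; g ≡ 0 at y ∈ ∅; common: ∅.
  x = 10: f ≡ 0 at y ∈ {5}; g ≡ 0 at y ∈ ∅; common: ∅.
Collecting: common zeros = {(6, 3)}, so the count is 1.
Comparison with the Bézout bound: 1 ≤ 4 = deg(f)·deg(g), as expected for curves with no common component (the affine F_11-count falls short of the bound because intersections may lie at infinity, over extension fields, or carry multiplicity).


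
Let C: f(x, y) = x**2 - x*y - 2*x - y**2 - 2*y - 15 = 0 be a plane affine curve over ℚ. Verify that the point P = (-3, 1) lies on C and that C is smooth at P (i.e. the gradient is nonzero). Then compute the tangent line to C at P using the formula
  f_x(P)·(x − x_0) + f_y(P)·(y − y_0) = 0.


Tangent line at P: -9*x - y - 26 = 0.

Step 1: f(-3, 1) = 0, so P lies on C.
Step 2: partial derivatives
  f_x(x, y) = 2*x - y - 2, f_y(x, y) = -x - 2*y - 2.
  f_x(P) = -9, f_y(P) = -1 (gradient nonzero, so P is smooth).
Step 3: tangent line at P: -9·(x − -3) + -1·(y − 1) = 0.
Expanding: -9*x - y - 26 = 0.


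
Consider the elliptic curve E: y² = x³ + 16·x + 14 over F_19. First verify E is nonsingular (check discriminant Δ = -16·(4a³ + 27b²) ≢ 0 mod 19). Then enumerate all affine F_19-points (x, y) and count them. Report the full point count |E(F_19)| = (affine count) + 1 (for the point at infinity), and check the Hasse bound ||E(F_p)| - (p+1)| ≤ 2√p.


Affine points = {(2, 4), (2, 15), (4, 3), (4, 16), (11, 1), (11, 18), (13, 5), (13, 14), (15, 0), (18, 4), (18, 15)}; affine count = 11; |E(F_19)| = 12.

Discriminant check: Δ ∝ 4a³ + 27b² = 4·16³ + 27·14² = 4·4096 + 27·196 ≡ 16 (mod 19). Nonzero ⇒ E is nonsingular.
For each x ∈ F_19, compute rhs = x³ + 16·x + 14 mod 19, then count y ∈ F_19 with y² ≡ rhs.
  x = 0: rhs = 14, matching y values: none (0 points).
  x = 1: rhs = 12, matching y values: none (0 points).
  x = 2: rhs = 16, matching y values: 4, 15 (2 points).
  x = 3: rhs = 13, matching y values: none (0 points).
  x = 4: rhs = 9, matching y values: 3, 16 (2 points).
  x = 5: rhs = 10, matching y values: none (0 points).
  x = 6: rhs = 3, matching y values: none (0 points).
  x = 7: rhs = 13, matching y values: none (0 points).
  x = 8: rhs = 8, matching y values: none (0 points).
  x = 9: rhs = 13, matching y values: none (0 points).
  x = 10: rhs = 15, matching y values: none (0 points).
  x = 11: rhs = 1, matching y values: 1, 18 (2 points).
  x = 12: rhs = 15, matching y values: none (0 points).
  x = 13: rhs = 6, matching y values: 5, 14 (2 points).
  x = 14: rhs = 18, matching y values: none (0 points).
  x = 15: rhs = 0, matching y values: 0 (1 points).
  x = 16: rhs = 15, matching y values: none (0 points).
  x = 17: rhs = 12, matching y values: none (0 points).
  x = 18: rhs = 16, matching y values: 4, 15 (2 points).
Total affine count: 11.
Full point count |E(F_19)| = 11 + 1 = 12.
Hasse bound: |12 − (19+1)| = |-8| = 8 ≤ 2√19 ≈ 8.7178 ✓.


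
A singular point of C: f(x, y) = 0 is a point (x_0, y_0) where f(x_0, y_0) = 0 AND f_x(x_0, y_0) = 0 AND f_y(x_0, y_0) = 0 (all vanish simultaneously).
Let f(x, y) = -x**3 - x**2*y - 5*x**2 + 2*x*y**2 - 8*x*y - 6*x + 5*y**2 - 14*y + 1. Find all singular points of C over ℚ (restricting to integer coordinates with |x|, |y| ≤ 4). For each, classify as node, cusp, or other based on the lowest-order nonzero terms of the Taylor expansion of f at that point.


Singular points: {(-2, 1)}; classification: cusp.

Compute partial derivatives:
  f_x = -3*x**2 - 2*x*y - 10*x + 2*y**2 - 8*y - 6.
  f_y = -x**2 + 4*x*y - 8*x + 10*y - 14.
Scan x_0 ∈ {−4, ..., 4}. For each x_0, f_y(x_0, y) is a polynomial in y; find its integer roots y ∈ {−4, ..., 4}, then test f_x and f at those candidates.
  x = -4: f_y(-4, y) = 2 - 6*y; no integer root y with |y| ≤ 4.
  x = -3: f_y(-3, y) = 1 - 2*y; no integer root y with |y| ≤ 4.
  x = -2: f_y(-2, y) = 2*y - 2; vanishes at y ∈ {1}. (-2, 1): f_x = 0, f = 0 — SINGULAR.
  x = -1: f_y(-1, y) = 6*y - 7; no integer root y with |y| ≤ 4.
  x = 0: f_y(0, y) = 10*y - 14; no integer root y with |y| ≤ 4.
  x = 1: f_y(1, y) = 14*y - 23; no integer root y with |y| ≤ 4.
  x = 2: f_y(2, y) = 18*y - 34; no integer root y with |y| ≤ 4.
  x = 3: f_y(3, y) = 22*y - 47; no integer root y with |y| ≤ 4.
  x = 4: f_y(4, y) = 26*y - 62; no integer root y with |y| ≤ 4.
Only singular point on the grid: (-2, 1).
Classify: substitute x = -2 + u, y = 1 + v and expand: f = -u**3 - u**2*v + 2*u*v**2 + v**2.
No constant or linear terms (consistent with a singular point). Quadratic part: v**2. Cubic part: -u**3 - u**2*v + 2*u*v**2.
The quadratic part v**2 is a perfect square, so there is a single (double) tangent line v = 0, i.e. y = 1. Restricting the cubic part to that line (v = 0) leaves -u**3 ≠ 0, so f is not divisible by v and the branch is v² ≈ u**3 to lowest order — this is a cusp.
Classification: cusp.


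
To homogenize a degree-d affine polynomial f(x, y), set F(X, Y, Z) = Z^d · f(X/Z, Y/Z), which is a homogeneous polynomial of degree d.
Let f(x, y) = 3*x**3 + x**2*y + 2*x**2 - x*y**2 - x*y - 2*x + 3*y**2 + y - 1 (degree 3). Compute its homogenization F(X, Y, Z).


F(X, Y, Z) = 3*X**3 + X**2*Y + 2*X**2*Z - X*Y**2 - X*Y*Z - 2*X*Z**2 + 3*Y**2*Z + Y*Z**2 - Z**3

deg(f) = 3.
Substitute x = X/Z, y = Y/Z into f, then multiply by Z^3.
  monomial 3·x^3·y^0 ↦ 3·X^3·Y^0·Z^0.
  monomial 1·x^2·y^1 ↦ 1·X^2·Y^1·Z^0.
  monomial 2·x^2·y^0 ↦ 2·X^2·Y^0·Z^1.
  monomial -1·x^1·y^2 ↦ -1·X^1·Y^2·Z^0.
  monomial -1·x^1·y^1 ↦ -1·X^1·Y^1·Z^1.
  monomial -2·x^1·y^0 ↦ -2·X^1·Y^0·Z^2.
  monomial 3·x^0·y^2 ↦ 3·X^0·Y^2·Z^1.
  monomial 1·x^0·y^1 ↦ 1·X^0·Y^1·Z^2.
  monomial -1·x^0·y^0 ↦ -1·X^0·Y^0·Z^3.
Collecting: F(X, Y, Z) = 3*X**3 + X**2*Y + 2*X**2*Z - X*Y**2 - X*Y*Z - 2*X*Z**2 + 3*Y**2*Z + Y*Z**2 - Z**3.


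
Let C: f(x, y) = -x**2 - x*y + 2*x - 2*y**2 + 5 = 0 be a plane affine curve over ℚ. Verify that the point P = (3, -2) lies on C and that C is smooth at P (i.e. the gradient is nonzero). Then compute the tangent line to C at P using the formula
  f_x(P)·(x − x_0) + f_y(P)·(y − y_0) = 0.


Tangent line at P: -2*x + 5*y + 16 = 0.

Step 1: f(3, -2) = 0, so P lies on C.
Step 2: partial derivatives
  f_x(x, y) = -2*x - y + 2, f_y(x, y) = -x - 4*y.
  f_x(P) = -2, f_y(P) = 5 (gradient nonzero, so P is smooth).
Step 3: tangent line at P: -2·(x − 3) + 5·(y − -2) = 0.
Expanding: -2*x + 5*y + 16 = 0.


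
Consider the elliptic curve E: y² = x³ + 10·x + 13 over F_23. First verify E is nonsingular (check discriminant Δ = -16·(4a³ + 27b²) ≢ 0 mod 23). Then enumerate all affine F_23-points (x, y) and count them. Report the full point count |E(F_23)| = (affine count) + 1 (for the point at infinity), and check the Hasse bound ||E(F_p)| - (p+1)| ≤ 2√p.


Affine points = {(0, 6), (0, 17), (1, 1), (1, 22), (2, 8), (2, 15), (3, 1), (3, 22), (4, 5), (4, 18), (5, 2), (5, 21), (6, 6), (6, 17), (7, 9), (7, 14), (9, 2), (9, 21), (10, 3), (10, 20), (17, 6), (17, 17), (19, 1), (19, 22), (20, 5), (20, 18), (21, 10), (21, 13), (22, 5), (22, 18)}; affine count = 30; |E(F_23)| = 31.

Discriminant check: Δ ∝ 4a³ + 27b² = 4·10³ + 27·13² = 4·1000 + 27·169 ≡ 7 (mod 23). Nonzero ⇒ E is nonsingular.
For each x ∈ F_23, compute rhs = x³ + 10·x + 13 mod 23, then count y ∈ F_23 with y² ≡ rhs.
  x = 0: rhs = 13, matching y values: 6, 17 (2 points).
  x = 1: rhs = 1, matching y values: 1, 22 (2 points).
  x = 2: rhs = 18, matching y values: 8, 15 (2 points).
  x = 3: rhs = 1, matching y values: 1, 22 (2 points).
  x = 4: rhs = 2, matching y values: 5, 18 (2 points).
  x = 5: rhs = 4, matching y values: 2, 21 (2 points).
  x = 6: rhs = 13, matching y values: 6, 17 (2 points).
  x = 7: rhs = 12, matching y values: 9, 14 (2 points).
  x = 8: rhs = 7, matching y values: none (0 points).
  x = 9: rhs = 4, matching y values: 2, 21 (2 points).
  x = 10: rhs = 9, matching y values: 3, 20 (2 points).
  x = 11: rhs = 5, matching y values: none (0 points).
  x = 12: rhs = 21, matching y values: none (0 points).
  x = 13: rhs = 17, matching y values: none (0 points).
  x = 14: rhs = 22, matching y values: none (0 points).
  x = 15: rhs = 19, matching y values: none (0 points).
  x = 16: rhs = 14, matching y values: none (0 points).
  x = 17: rhs = 13, matching y values: 6, 17 (2 points).
  x = 18: rhs = 22, matching y values: none (0 points).
  x = 19: rhs = 1, matching y values: 1, 22 (2 points).
  x = 20: rhs = 2, matching y values: 5, 18 (2 points).
  x = 21: rhs = 8, matching y values: 10, 13 (2 points).
  x = 22: rhs = 2, matching y values: 5, 18 (2 points).
Total affine count: 30.
Full point count |E(F_23)| = 30 + 1 = 31.
Hasse bound: |31 − (23+1)| = |7| = 7 ≤ 2√23 ≈ 9.5917 ✓.


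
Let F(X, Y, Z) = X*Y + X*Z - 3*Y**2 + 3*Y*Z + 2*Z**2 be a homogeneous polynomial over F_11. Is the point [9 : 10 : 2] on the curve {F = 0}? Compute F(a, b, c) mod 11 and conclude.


F(9,10,2) ≡ 8 (mod 11); P is NOT on the curve.

Evaluate F(9, 10, 2) term-by-term (mod 11).
  X*Y ↦ 1·9·10·1 = 90
  X*Z ↦ 1·9·1·2 = 18
  -3*Y**2 ↦ -3·1·100·1 = -300
  3*Y*Z ↦ 3·1·10·2 = 60
  2*Z**2 ↦ 2·1·1·4 = 8
Sum: F(9, 10, 2) = (90) + (18) + (-300) + (60) + (8) = -124.
Reducing mod 11: -124 ≡ 8 (mod 11).
Since F(a, b, c) ≡ 8 ≠ 0 (mod 11), P does NOT lie on the curve.


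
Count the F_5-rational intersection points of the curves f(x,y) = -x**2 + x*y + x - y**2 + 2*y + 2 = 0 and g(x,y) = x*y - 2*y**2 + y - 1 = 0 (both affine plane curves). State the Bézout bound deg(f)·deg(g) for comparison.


Common zeros: ∅; count = 0; Bézout bound = 4.

deg(f) = 2, deg(g) = 2, so Bézout bound = 4.
Scan x ∈ F_5. For each x, list the y ∈ F_5 with f(x, y) ≡ 0 and those with g(x, y) ≡ 0 (mod 5); the common zeros in that column are the intersection.
  x = 0: f ≡ 0 at y ∈ ∅; g ≡ 0 at y ∈ ∅; common: ∅.
  x = 1: f ≡ 0 at y ∈ ∅; g ≡ 0 at y ∈ {2, 4}; common: ∅.
  x = 2: f ≡ 0 at y ∈ {0, 4}; g ≡ 0 at y ∈ {1, 3}; common: ∅.
  x = 3: f ≡ 0 at y ∈ {1, 4}; g ≡ 0 at y ∈ ∅; common: ∅.
  x = 4: f ≡ 0 at y ∈ {0, 1}; g ≡ 0 at y ∈ ∅; common: ∅.
Collecting: common zeros = ∅, so the count is 0.
Comparison with the Bézout bound: 0 ≤ 4 = deg(f)·deg(g), as expected for curves with no common component (the affine F_5-count falls short of the bound because intersections may lie at infinity, over extension fields, or carry multiplicity).


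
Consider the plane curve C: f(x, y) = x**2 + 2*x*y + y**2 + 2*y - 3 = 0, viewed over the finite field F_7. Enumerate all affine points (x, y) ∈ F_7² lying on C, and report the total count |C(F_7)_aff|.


Affine F_7-points: {(0, 1), (0, 4), (2, 3), (2, 5), (5, 1), (6, 3), (6, 4)}; count = 7.

For each of the 49 pairs (x, y) ∈ F_7², evaluate f(x, y) mod 7. Record the zeros.
  x = 0: [0↦4, 1↦0, 2↦5, 3↦5, 4↦0, 5↦4, 6↦3]  zeros at y ∈ {1, 4}
  x = 1: [0↦5, 1↦3, 2↦3, 3↦5, 4↦2, 5↦1, 6↦2]  zeros at y ∈ ∅
  x = 2: [0↦1, 1↦1, 2↦3, 3↦0, 4↦6, 5↦0, 6↦3]  zeros at y ∈ {3, 5}
  x = 3: [0↦6, 1↦1, 2↦5, 3↦4, 4↦5, 5↦1, 6↦6]  zeros at y ∈ ∅
  x = 4: [0↦6, 1↦3, 2↦2, 3↦3, 4↦6, 5↦4, 6↦4]  zeros at y ∈ ∅
  x = 5: [0↦1, 1↦0, 2↦1, 3↦4, 4↦2, 5↦2, 6↦4]  zeros at y ∈ {1}
  x = 6: [0↦5, 1↦6, 2↦2, 3↦0, 4↦0, 5↦2, 6↦6]  zeros at y ∈ {3, 4}
Collecting zeros: affine points = {(0, 1), (0, 4), (2, 3), (2, 5), (5, 1), (6, 3), (6, 4)}.
Total count |C(F_7)_aff| = 7.


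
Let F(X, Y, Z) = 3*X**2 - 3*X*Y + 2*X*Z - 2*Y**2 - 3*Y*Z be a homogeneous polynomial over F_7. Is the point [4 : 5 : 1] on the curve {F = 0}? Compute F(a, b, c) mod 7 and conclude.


F(4,5,1) ≡ 1 (mod 7); P is NOT on the curve.

Evaluate F(4, 5, 1) term-by-term (mod 7).
  3*X**2 ↦ 3·16·1·1 = 48
  -3*X*Y ↦ -3·4·5·1 = -60
  2*X*Z ↦ 2·4·1·1 = 8
  -2*Y**2 ↦ -2·1·25·1 = -50
  -3*Y*Z ↦ -3·1·5·1 = -15
Sum: F(4, 5, 1) = (48) + (-60) + (8) + (-50) + (-15) = -69.
Reducing mod 7: -69 ≡ 1 (mod 7).
Since F(a, b, c) ≡ 1 ≠ 0 (mod 7), P does NOT lie on the curve.


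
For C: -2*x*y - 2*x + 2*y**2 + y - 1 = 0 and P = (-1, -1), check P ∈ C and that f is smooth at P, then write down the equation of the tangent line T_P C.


Tangent line at P: -y - 1 = 0.

Step 1: f(-1, -1) = 0, so P lies on C.
Step 2: partial derivatives
  f_x(x, y) = -2*y - 2, f_y(x, y) = -2*x + 4*y + 1.
  f_x(P) = 0, f_y(P) = -1 (gradient nonzero, so P is smooth).
Step 3: tangent line at P: 0·(x − -1) + -1·(y − -1) = 0.
Expanding: -y - 1 = 0.


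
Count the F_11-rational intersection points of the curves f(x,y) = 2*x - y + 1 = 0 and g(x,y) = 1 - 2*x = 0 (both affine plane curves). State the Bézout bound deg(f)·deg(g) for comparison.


Common zeros: {(6, 2)}; count = 1; Bézout bound = 1.

deg(f) = 1, deg(g) = 1, so Bézout bound = 1.
Scan x ∈ F_11. For each x, list the y ∈ F_11 with f(x, y) ≡ 0 and those with g(x, y) ≡ 0 (mod 11); the common zeros in that column are the intersection.
  x = 0: f ≡ 0 at y ∈ {1}; g ≡ 0 at y ∈ ∅; common: ∅.
  x = 1: f ≡ 0 at y ∈ {3}; g ≡ 0 at y ∈ ∅; common: ∅.
  x = 2: f ≡ 0 at y ∈ {5}; g ≡ 0 at y ∈ ∅; common: ∅.
  x = 3: f ≡ 0 at y ∈ {7}; g ≡ 0 at y ∈ ∅; common: ∅.
  x = 4: f ≡ 0 at y ∈ {9}; g ≡ 0 at y ∈ ∅; common: ∅.
  x = 5: f ≡ 0 at y ∈ {0}; g ≡ 0 at y ∈ ∅; common: ∅.
  x = 6: f ≡ 0 at y ∈ {2}; g ≡ 0 at y ∈ {0, 1, 2, 3, 4, 5, 6, 7, 8, 9, 10}; common: {2}.
  x = 7: f ≡ 0 at y ∈ {4}; g ≡ 0 at y ∈ ∅; common: ∅.
  x = 8: f ≡ 0 at y ∈ {6}; g ≡ 0 at y ∈ ∅; common: ∅.
  x = 9: f ≡ 0 at y ∈ {8}; g ≡ 0 at y ∈ ∅; common: ∅.
  x = 10: f ≡ 0 at y ∈ {10}; g ≡ 0 at y ∈ ∅; common: ∅.
Collecting: common zeros = {(6, 2)}, so the count is 1.
Comparison with the Bézout bound: 1 ≤ 1 = deg(f)·deg(g), as expected for curves with no common component (the bound is attained).


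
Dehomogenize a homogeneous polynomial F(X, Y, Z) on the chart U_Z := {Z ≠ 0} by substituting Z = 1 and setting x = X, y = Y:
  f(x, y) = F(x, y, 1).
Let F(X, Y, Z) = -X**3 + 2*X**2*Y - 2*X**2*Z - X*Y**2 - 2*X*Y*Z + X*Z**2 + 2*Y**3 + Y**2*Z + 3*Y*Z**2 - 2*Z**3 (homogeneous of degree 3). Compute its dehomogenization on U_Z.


f(x, y) = -x**3 + 2*x**2*y - 2*x**2 - x*y**2 - 2*x*y + x + 2*y**3 + y**2 + 3*y - 2

On U_Z we set Z = 1. Each monomial c·X^i·Y^j·Z^k in F becomes c·x^i·y^j·1^k = c·x^i·y^j.
Substituting Z = 1: F(X, Y, 1) = -x**3 + 2*x**2*y - 2*x**2 - x*y**2 - 2*x*y + x + 2*y**3 + y**2 + 3*y - 2.
Note: deg(f) ≤ deg(F) = 3; strict inequality happens when F is divisible by Z (lost terms).


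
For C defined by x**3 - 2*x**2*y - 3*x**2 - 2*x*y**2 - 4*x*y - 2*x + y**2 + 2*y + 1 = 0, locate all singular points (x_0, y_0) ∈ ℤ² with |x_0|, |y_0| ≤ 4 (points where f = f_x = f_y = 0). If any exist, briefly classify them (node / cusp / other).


Singular points: {(0, -1)}; classification: node.

Compute partial derivatives:
  f_x = 3*x**2 - 4*x*y - 6*x - 2*y**2 - 4*y - 2.
  f_y = -2*x**2 - 4*x*y - 4*x + 2*y + 2.
Scan x_0 ∈ {−4, ..., 4}. For each x_0, f_y(x_0, y) is a polynomial in y; find its integer roots y ∈ {−4, ..., 4}, then test f_x and f at those candidates.
  x = -4: f_y(-4, y) = 18*y - 14; no integer root y with |y| ≤ 4.
  x = -3: f_y(-3, y) = 14*y - 4; no integer root y with |y| ≤ 4.
  x = -2: f_y(-2, y) = 10*y + 2; no integer root y with |y| ≤ 4.
  x = -1: f_y(-1, y) = 6*y + 4; no integer root y with |y| ≤ 4.
  x = 0: f_y(0, y) = 2*y + 2; vanishes at y ∈ {-1}. (0, -1): f_x = 0, f = 0 — SINGULAR.
  x = 1: f_y(1, y) = -2*y - 4; vanishes at y ∈ {-2}. (1, -2): f_x = 3 ≠ 0.
  x = 2: f_y(2, y) = -6*y - 14; no integer root y with |y| ≤ 4.
  x = 3: f_y(3, y) = -10*y - 28; no integer root y with |y| ≤ 4.
  x = 4: f_y(4, y) = -14*y - 46; no integer root y with |y| ≤ 4.
Only singular point on the grid: (0, -1).
Classify: substitute x = 0 + u, y = -1 + v and expand: f = u**3 - 2*u**2*v - u**2 - 2*u*v**2 + v**2.
No constant or linear terms (consistent with a singular point). Quadratic part: -u**2 + v**2. Cubic part: u**3 - 2*u**2*v - 2*u*v**2.
The quadratic part v**2 - u**2 = (v − u)(v + u) splits into two distinct linear factors, so there are two distinct tangent lines y − -1 = ±(x − 0) — this is a node (ordinary double point).
Classification: node.


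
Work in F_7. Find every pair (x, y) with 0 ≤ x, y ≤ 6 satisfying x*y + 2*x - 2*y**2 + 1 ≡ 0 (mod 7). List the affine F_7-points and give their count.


Affine F_7-points: {(0, 2), (0, 5), (1, 5), (1, 6), (2, 3), (2, 5), (3, 0), (3, 5), (4, 4), (4, 5), (5, 1), (5, 5), (6, 5)}; count = 13.

For each of the 49 pairs (x, y) ∈ F_7², evaluate f(x, y) mod 7. Record the zeros.
  x = 0: [0↦1, 1↦6, 2↦0, 3↦4, 4↦4, 5↦0, 6↦6]  zeros at y ∈ {2, 5}
  x = 1: [0↦3, 1↦2, 2↦4, 3↦2, 4↦3, 5↦0, 6↦0]  zeros at y ∈ {5, 6}
  x = 2: [0↦5, 1↦5, 2↦1, 3↦0, 4↦2, 5↦0, 6↦1]  zeros at y ∈ {3, 5}
  x = 3: [0↦0, 1↦1, 2↦5, 3↦5, 4↦1, 5↦0, 6↦2]  zeros at y ∈ {0, 5}
  x = 4: [0↦2, 1↦4, 2↦2, 3↦3, 4↦0, 5↦0, 6↦3]  zeros at y ∈ {4, 5}
  x = 5: [0↦4, 1↦0, 2↦6, 3↦1, 4↦6, 5↦0, 6↦4]  zeros at y ∈ {1, 5}
  x = 6: [0↦6, 1↦3, 2↦3, 3↦6, 4↦5, 5↦0, 6↦5]  zeros at y ∈ {5}
Collecting zeros: affine points = {(0, 2), (0, 5), (1, 5), (1, 6), (2, 3), (2, 5), (3, 0), (3, 5), (4, 4), (4, 5), (5, 1), (5, 5), (6, 5)}.
Total count |C(F_7)_aff| = 13.


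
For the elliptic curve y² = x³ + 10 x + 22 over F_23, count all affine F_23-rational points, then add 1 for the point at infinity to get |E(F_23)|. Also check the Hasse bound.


Affine points = {(2, 2), (2, 21), (5, 6), (5, 17), (8, 4), (8, 19), (9, 6), (9, 17), (10, 8), (10, 15), (13, 7), (13, 16), (14, 10), (14, 13), (16, 0), (18, 10), (18, 13)}; affine count = 17; |E(F_23)| = 18.

Discriminant check: Δ ∝ 4a³ + 27b² = 4·10³ + 27·22² = 4·1000 + 27·484 ≡ 2 (mod 23). Nonzero ⇒ E is nonsingular.
For each x ∈ F_23, compute rhs = x³ + 10·x + 22 mod 23, then count y ∈ F_23 with y² ≡ rhs.
  x = 0: rhs = 22, matching y values: none (0 points).
  x = 1: rhs = 10, matching y values: none (0 points).
  x = 2: rhs = 4, matching y values: 2, 21 (2 points).
  x = 3: rhs = 10, matching y values: none (0 points).
  x = 4: rhs = 11, matching y values: none (0 points).
  x = 5: rhs = 13, matching y values: 6, 17 (2 points).
  x = 6: rhs = 22, matching y values: none (0 points).
  x = 7: rhs = 21, matching y values: none (0 points).
  x = 8: rhs = 16, matching y values: 4, 19 (2 points).
  x = 9: rhs = 13, matching y values: 6, 17 (2 points).
  x = 10: rhs = 18, matching y values: 8, 15 (2 points).
  x = 11: rhs = 14, matching y values: none (0 points).
  x = 12: rhs = 7, matching y values: none (0 points).
  x = 13: rhs = 3, matching y values: 7, 16 (2 points).
  x = 14: rhs = 8, matching y values: 10, 13 (2 points).
  x = 15: rhs = 5, matching y values: none (0 points).
  x = 16: rhs = 0, matching y values: 0 (1 points).
  x = 17: rhs = 22, matching y values: none (0 points).
  x = 18: rhs = 8, matching y values: 10, 13 (2 points).
  x = 19: rhs = 10, matching y values: none (0 points).
  x = 20: rhs = 11, matching y values: none (0 points).
  x = 21: rhs = 17, matching y values: none (0 points).
  x = 22: rhs = 11, matching y values: none (0 points).
Total affine count: 17.
Full point count |E(F_23)| = 17 + 1 = 18.
Hasse bound: |18 − (23+1)| = |-6| = 6 ≤ 2√23 ≈ 9.5917 ✓.


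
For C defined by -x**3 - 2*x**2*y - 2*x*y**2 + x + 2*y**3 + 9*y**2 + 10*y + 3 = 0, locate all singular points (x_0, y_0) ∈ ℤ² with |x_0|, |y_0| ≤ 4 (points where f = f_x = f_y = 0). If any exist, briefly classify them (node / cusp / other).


Singular points: {(1, -1)}; classification: node.

Compute partial derivatives:
  f_x = -3*x**2 - 4*x*y - 2*y**2 + 1.
  f_y = -2*x**2 - 4*x*y + 6*y**2 + 18*y + 10.
Scan x_0 ∈ {−4, ..., 4}. For each x_0, f_y(x_0, y) is a polynomial in y; find its integer roots y ∈ {−4, ..., 4}, then test f_x and f at those candidates.
  x = -4: f_y(-4, y) = 6*y**2 + 34*y - 22; no integer root y with |y| ≤ 4.
  x = -3: f_y(-3, y) = 6*y**2 + 30*y - 8; no integer root y with |y| ≤ 4.
  x = -2: f_y(-2, y) = 6*y**2 + 26*y + 2; no integer root y with |y| ≤ 4.
  x = -1: f_y(-1, y) = 6*y**2 + 22*y + 8; no integer root y with |y| ≤ 4.
  x = 0: f_y(0, y) = 6*y**2 + 18*y + 10; no integer root y with |y| ≤ 4.
  x = 1: f_y(1, y) = 6*y**2 + 14*y + 8; vanishes at y ∈ {-1}. (1, -1): f_x = 0, f = 0 — SINGULAR.
  x = 2: f_y(2, y) = 6*y**2 + 10*y + 2; no integer root y with |y| ≤ 4.
  x = 3: f_y(3, y) = 6*y**2 + 6*y - 8; no integer root y with |y| ≤ 4.
  x = 4: f_y(4, y) = 6*y**2 + 2*y - 22; no integer root y with |y| ≤ 4.
Only singular point on the grid: (1, -1).
Classify: substitute x = 1 + u, y = -1 + v and expand: f = -u**3 - 2*u**2*v - u**2 - 2*u*v**2 + 2*v**3 + v**2.
No constant or linear terms (consistent with a singular point). Quadratic part: -u**2 + v**2. Cubic part: -u**3 - 2*u**2*v - 2*u*v**2 + 2*v**3.
The quadratic part v**2 - u**2 = (v − u)(v + u) splits into two distinct linear factors, so there are two distinct tangent lines y − -1 = ±(x − 1) — this is a node (ordinary double point).
Classification: node.


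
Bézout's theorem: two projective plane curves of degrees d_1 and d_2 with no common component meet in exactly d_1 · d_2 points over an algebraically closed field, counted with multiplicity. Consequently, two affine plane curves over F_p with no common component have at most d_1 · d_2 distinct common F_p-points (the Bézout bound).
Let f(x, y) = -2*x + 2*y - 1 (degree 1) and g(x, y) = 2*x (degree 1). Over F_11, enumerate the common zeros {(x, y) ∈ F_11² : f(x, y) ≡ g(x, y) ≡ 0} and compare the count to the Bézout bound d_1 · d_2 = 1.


Common zeros: {(0, 6)}; count = 1; Bézout bound = 1.

deg(f) = 1, deg(g) = 1, so Bézout bound = 1.
Scan x ∈ F_11. For each x, list the y ∈ F_11 with f(x, y) ≡ 0 and those with g(x, y) ≡ 0 (mod 11); the common zeros in that column are the intersection.
  x = 0: f ≡ 0 at y ∈ {6}; g ≡ 0 at y ∈ {0, 1, 2, 3, 4, 5, 6, 7, 8, 9, 10}; common: {6}.
  x = 1: f ≡ 0 at y ∈ {7}; g ≡ 0 at y ∈ ∅; common: ∅.
  x = 2: f ≡ 0 at y ∈ {8}; g ≡ 0 at y ∈ ∅; common: ∅.
  x = 3: f ≡ 0 at y ∈ {9}; g ≡ 0 at y ∈ ∅; common: ∅.
  x = 4: f ≡ 0 at y ∈ {10}; g ≡ 0 at y ∈ ∅; common: ∅.
  x = 5: f ≡ 0 at y ∈ {0}; g ≡ 0 at y ∈ ∅; common: ∅.
  x = 6: f ≡ 0 at y ∈ {1}; g ≡ 0 at y ∈ ∅; common: ∅.
  x = 7: f ≡ 0 at y ∈ {2}; g ≡ 0 at y ∈ ∅; common: ∅.
  x = 8: f ≡ 0 at y ∈ {3}; g ≡ 0 at y ∈ ∅; common: ∅.
  x = 9: f ≡ 0 at y ∈ {4}; g ≡ 0 at y ∈ ∅; common: ∅.
  x = 10: f ≡ 0 at y ∈ {5}; g ≡ 0 at y ∈ ∅; common: ∅.
Collecting: common zeros = {(0, 6)}, so the count is 1.
Comparison with the Bézout bound: 1 ≤ 1 = deg(f)·deg(g), as expected for curves with no common component (the bound is attained).


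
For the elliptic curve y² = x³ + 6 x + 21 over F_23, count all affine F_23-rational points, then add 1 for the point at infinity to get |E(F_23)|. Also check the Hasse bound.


Affine points = {(2, 8), (2, 15), (8, 11), (8, 12), (10, 0), (12, 2), (12, 21), (15, 6), (15, 17), (16, 2), (16, 21), (18, 2), (18, 21), (19, 5), (19, 18), (21, 1), (21, 22)}; affine count = 17; |E(F_23)| = 18.

Discriminant check: Δ ∝ 4a³ + 27b² = 4·6³ + 27·21² = 4·216 + 27·441 ≡ 6 (mod 23). Nonzero ⇒ E is nonsingular.
For each x ∈ F_23, compute rhs = x³ + 6·x + 21 mod 23, then count y ∈ F_23 with y² ≡ rhs.
  x = 0: rhs = 21, matching y values: none (0 points).
  x = 1: rhs = 5, matching y values: none (0 points).
  x = 2: rhs = 18, matching y values: 8, 15 (2 points).
  x = 3: rhs = 20, matching y values: none (0 points).
  x = 4: rhs = 17, matching y values: none (0 points).
  x = 5: rhs = 15, matching y values: none (0 points).
  x = 6: rhs = 20, matching y values: none (0 points).
  x = 7: rhs = 15, matching y values: none (0 points).
  x = 8: rhs = 6, matching y values: 11, 12 (2 points).
  x = 9: rhs = 22, matching y values: none (0 points).
  x = 10: rhs = 0, matching y values: 0 (1 points).
  x = 11: rhs = 15, matching y values: none (0 points).
  x = 12: rhs = 4, matching y values: 2, 21 (2 points).
  x = 13: rhs = 19, matching y values: none (0 points).
  x = 14: rhs = 20, matching y values: none (0 points).
  x = 15: rhs = 13, matching y values: 6, 17 (2 points).
  x = 16: rhs = 4, matching y values: 2, 21 (2 points).
  x = 17: rhs = 22, matching y values: none (0 points).
  x = 18: rhs = 4, matching y values: 2, 21 (2 points).
  x = 19: rhs = 2, matching y values: 5, 18 (2 points).
  x = 20: rhs = 22, matching y values: none (0 points).
  x = 21: rhs = 1, matching y values: 1, 22 (2 points).
  x = 22: rhs = 14, matching y values: none (0 points).
Total affine count: 17.
Full point count |E(F_23)| = 17 + 1 = 18.
Hasse bound: |18 − (23+1)| = |-6| = 6 ≤ 2√23 ≈ 9.5917 ✓.


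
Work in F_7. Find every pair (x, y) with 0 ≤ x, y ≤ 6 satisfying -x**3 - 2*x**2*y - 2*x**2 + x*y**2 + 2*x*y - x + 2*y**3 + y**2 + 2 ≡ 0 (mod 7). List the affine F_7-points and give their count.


Affine F_7-points: {(1, 3), (3, 4), (4, 0), (4, 4), (5, 1), (6, 1)}; count = 6.

For each of the 49 pairs (x, y) ∈ F_7², evaluate f(x, y) mod 7. Record the zeros.
  x = 0: [0↦2, 1↦5, 2↦1, 3↦2, 4↦6, 5↦4, 6↦1]  zeros at y ∈ ∅
  x = 1: [0↦5, 1↦2, 2↦1, 3↦0, 4↦4, 5↦4, 6↦5]  zeros at y ∈ {3}
  x = 2: [0↦5, 1↦6, 2↦4, 3↦4, 4↦4, 5↦2, 6↦3]  zeros at y ∈ ∅
  x = 3: [0↦3, 1↦4, 2↦4, 3↦1, 4↦0, 5↦6, 6↦3]  zeros at y ∈ {4}
  x = 4: [0↦0, 1↦4, 2↦2, 3↦6, 4↦0, 5↦3, 6↦6]  zeros at y ∈ {0, 4}
  x = 5: [0↦4, 1↦0, 2↦6, 3↦6, 4↦5, 5↦1, 6↦6]  zeros at y ∈ {1}
  x = 6: [0↦2, 1↦0, 2↦3, 3↦2, 4↦2, 5↦1, 6↦4]  zeros at y ∈ {1}
Collecting zeros: affine points = {(1, 3), (3, 4), (4, 0), (4, 4), (5, 1), (6, 1)}.
Total count |C(F_7)_aff| = 6.


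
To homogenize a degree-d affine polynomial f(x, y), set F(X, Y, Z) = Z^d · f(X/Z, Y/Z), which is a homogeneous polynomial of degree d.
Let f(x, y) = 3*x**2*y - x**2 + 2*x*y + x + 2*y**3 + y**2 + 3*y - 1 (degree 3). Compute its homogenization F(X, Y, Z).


F(X, Y, Z) = 3*X**2*Y - X**2*Z + 2*X*Y*Z + X*Z**2 + 2*Y**3 + Y**2*Z + 3*Y*Z**2 - Z**3

deg(f) = 3.
Substitute x = X/Z, y = Y/Z into f, then multiply by Z^3.
  monomial 3·x^2·y^1 ↦ 3·X^2·Y^1·Z^0.
  monomial -1·x^2·y^0 ↦ -1·X^2·Y^0·Z^1.
  monomial 2·x^1·y^1 ↦ 2·X^1·Y^1·Z^1.
  monomial 1·x^1·y^0 ↦ 1·X^1·Y^0·Z^2.
  monomial 2·x^0·y^3 ↦ 2·X^0·Y^3·Z^0.
  monomial 1·x^0·y^2 ↦ 1·X^0·Y^2·Z^1.
  monomial 3·x^0·y^1 ↦ 3·X^0·Y^1·Z^2.
  monomial -1·x^0·y^0 ↦ -1·X^0·Y^0·Z^3.
Collecting: F(X, Y, Z) = 3*X**2*Y - X**2*Z + 2*X*Y*Z + X*Z**2 + 2*Y**3 + Y**2*Z + 3*Y*Z**2 - Z**3.


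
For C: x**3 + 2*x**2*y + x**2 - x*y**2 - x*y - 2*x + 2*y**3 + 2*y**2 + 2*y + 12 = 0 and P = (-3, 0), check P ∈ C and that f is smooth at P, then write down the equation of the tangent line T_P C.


Tangent line at P: 19*x + 23*y + 57 = 0.

Step 1: f(-3, 0) = 0, so P lies on C.
Step 2: partial derivatives
  f_x(x, y) = 3*x**2 + 4*x*y + 2*x - y**2 - y - 2, f_y(x, y) = 2*x**2 - 2*x*y - x + 6*y**2 + 4*y + 2.
  f_x(P) = 19, f_y(P) = 23 (gradient nonzero, so P is smooth).
Step 3: tangent line at P: 19·(x − -3) + 23·(y − 0) = 0.
Expanding: 19*x + 23*y + 57 = 0.


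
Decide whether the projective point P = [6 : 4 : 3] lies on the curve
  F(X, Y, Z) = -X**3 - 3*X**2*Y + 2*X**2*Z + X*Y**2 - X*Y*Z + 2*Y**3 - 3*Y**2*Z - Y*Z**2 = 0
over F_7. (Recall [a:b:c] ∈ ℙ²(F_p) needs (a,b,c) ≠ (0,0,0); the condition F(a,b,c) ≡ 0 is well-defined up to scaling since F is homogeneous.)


F(6,4,3) ≡ 2 (mod 7); P is NOT on the curve.

Evaluate F(6, 4, 3) term-by-term (mod 7).
  -X**3 ↦ -1·216·1·1 = -216
  -3*X**2*Y ↦ -3·36·4·1 = -432
  2*X**2*Z ↦ 2·36·1·3 = 216
  X*Y**2 ↦ 1·6·16·1 = 96
  -X*Y*Z ↦ -1·6·4·3 = -72
  2*Y**3 ↦ 2·1·64·1 = 128
  -3*Y**2*Z ↦ -3·1·16·3 = -144
  -Y*Z**2 ↦ -1·1·4·9 = -36
Sum: F(6, 4, 3) = (-216) + (-432) + (216) + (96) + (-72) + (128) + (-144) + (-36) = -460.
Reducing mod 7: -460 ≡ 2 (mod 7).
Since F(a, b, c) ≡ 2 ≠ 0 (mod 7), P does NOT lie on the curve.


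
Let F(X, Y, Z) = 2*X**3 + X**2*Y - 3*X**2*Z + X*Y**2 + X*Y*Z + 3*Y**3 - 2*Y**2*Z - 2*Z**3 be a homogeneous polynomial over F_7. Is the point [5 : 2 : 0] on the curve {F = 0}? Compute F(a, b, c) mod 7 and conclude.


F(5,2,0) ≡ 1 (mod 7); P is NOT on the curve.

Evaluate F(5, 2, 0) term-by-term (mod 7).
  2*X**3 ↦ 2·125·1·1 = 250
  X**2*Y ↦ 1·25·2·1 = 50
  -3*X**2*Z ↦ -3·25·1·0 = 0
  X*Y**2 ↦ 1·5·4·1 = 20
  X*Y*Z ↦ 1·5·2·0 = 0
  3*Y**3 ↦ 3·1·8·1 = 24
  -2*Y**2*Z ↦ -2·1·4·0 = 0
  -2*Z**3 ↦ -2·1·1·0 = 0
Sum: F(5, 2, 0) = (250) + (50) + (0) + (20) + (0) + (24) + (0) + (0) = 344.
Reducing mod 7: 344 ≡ 1 (mod 7).
Since F(a, b, c) ≡ 1 ≠ 0 (mod 7), P does NOT lie on the curve.


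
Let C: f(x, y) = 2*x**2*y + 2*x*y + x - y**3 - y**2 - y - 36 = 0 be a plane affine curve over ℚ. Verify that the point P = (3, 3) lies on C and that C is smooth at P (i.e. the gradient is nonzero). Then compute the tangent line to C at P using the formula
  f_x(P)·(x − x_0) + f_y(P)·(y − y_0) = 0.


Tangent line at P: 43*x - 10*y - 99 = 0.

Step 1: f(3, 3) = 0, so P lies on C.
Step 2: partial derivatives
  f_x(x, y) = 4*x*y + 2*y + 1, f_y(x, y) = 2*x**2 + 2*x - 3*y**2 - 2*y - 1.
  f_x(P) = 43, f_y(P) = -10 (gradient nonzero, so P is smooth).
Step 3: tangent line at P: 43·(x − 3) + -10·(y − 3) = 0.
Expanding: 43*x - 10*y - 99 = 0.


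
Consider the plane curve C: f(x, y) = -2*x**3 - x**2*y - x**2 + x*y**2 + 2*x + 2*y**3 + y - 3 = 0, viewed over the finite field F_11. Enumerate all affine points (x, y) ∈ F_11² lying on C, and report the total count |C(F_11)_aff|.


Affine F_11-points: {(0, 1), (2, 3), (4, 7), (5, 7), (7, 5), (7, 9), (7, 10), (9, 7)}; count = 8.

For each of the 121 pairs (x, y) ∈ F_11², evaluate f(x, y) mod 11. Record the zeros.
  x = 0: [0↦8, 1↦0, 2↦4, 3↦10, 4↦8, 5↦10, 6↦6, 7↦8, 8↦6, 9↦1, 10↦5]  zeros at y ∈ {1}
  x = 1: [0↦7, 1↦10, 2↦5, 3↦4, 4↦8, 5↦7, 6↦2, 7↦5, 8↦6, 9↦6, 10↦6]  zeros at y ∈ ∅
  x = 2: [0↦3, 1↦4, 2↦10, 3↦0, 4↦8, 5↦2, 6↦5, 7↦7, 8↦9, 9↦1, 10↦6]  zeros at y ∈ {3}
  x = 3: [0↦6, 1↦3, 2↦7, 3↦8, 4↦7, 5↦5, 6↦3, 7↦2, 8↦3, 9↦7, 10↦4]  zeros at y ∈ ∅
  x = 4: [0↦4, 1↦6, 2↦6, 3↦5, 4↦4, 5↦4, 6↦6, 7↦0, 8↦9, 9↦1, 10↦10]  zeros at y ∈ {7}
  x = 5: [0↦7, 1↦1, 2↦6, 3↦1, 4↦9, 5↦9, 6↦2, 7↦0, 8↦4, 9↦4, 10↦1]  zeros at y ∈ {7}
  x = 6: [0↦3, 1↦9, 2↦6, 3↦6, 4↦10, 5↦8, 6↦1, 7↦1, 8↦9, 9↦4, 10↦9]  zeros at y ∈ ∅
  x = 7: [0↦2, 1↦7, 2↦5, 3↦8, 4↦6, 5↦0, 6↦2, 7↦2, 8↦1, 9↦0, 10↦0]  zeros at y ∈ {5, 9, 10}
  x = 8: [0↦3, 1↦5, 2↦2, 3↦6, 4↦7, 5↦6, 6↦4, 7↦2, 8↦1, 9↦2, 10↦6]  zeros at y ∈ ∅
  x = 9: [0↦5, 1↦2, 2↦7, 3↦10, 4↦1, 5↦3, 6↦6, 7↦0, 8↦8, 9↦9, 10↦4]  zeros at y ∈ {7}
  x = 10: [0↦7, 1↦8, 2↦8, 3↦8, 4↦9, 5↦1, 6↦7, 7↦6, 8↦10, 9↦9, 10↦4]  zeros at y ∈ ∅
Collecting zeros: affine points = {(0, 1), (2, 3), (4, 7), (5, 7), (7, 5), (7, 9), (7, 10), (9, 7)}.
Total count |C(F_11)_aff| = 8.


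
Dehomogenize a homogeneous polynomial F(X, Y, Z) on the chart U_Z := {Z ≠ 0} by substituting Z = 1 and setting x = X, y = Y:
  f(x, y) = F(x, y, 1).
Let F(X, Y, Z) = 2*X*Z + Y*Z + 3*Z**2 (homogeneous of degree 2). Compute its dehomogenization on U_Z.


f(x, y) = 2*x + y + 3

On U_Z we set Z = 1. Each monomial c·X^i·Y^j·Z^k in F becomes c·x^i·y^j·1^k = c·x^i·y^j.
Substituting Z = 1: F(X, Y, 1) = 2*x + y + 3.
Note: deg(f) ≤ deg(F) = 2; strict inequality happens when F is divisible by Z (lost terms).


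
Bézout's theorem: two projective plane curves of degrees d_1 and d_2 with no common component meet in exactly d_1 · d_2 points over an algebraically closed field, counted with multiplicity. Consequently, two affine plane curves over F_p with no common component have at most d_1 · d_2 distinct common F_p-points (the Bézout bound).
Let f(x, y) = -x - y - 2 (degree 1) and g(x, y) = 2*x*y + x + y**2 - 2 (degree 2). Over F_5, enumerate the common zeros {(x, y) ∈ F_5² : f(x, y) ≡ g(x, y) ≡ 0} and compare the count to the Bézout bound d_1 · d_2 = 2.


Common zeros: {(2, 1), (4, 4)}; count = 2; Bézout bound = 2.

deg(f) = 1, deg(g) = 2, so Bézout bound = 2.
Scan x ∈ F_5. For each x, list the y ∈ F_5 with f(x, y) ≡ 0 and those with g(x, y) ≡ 0 (mod 5); the common zeros in that column are the intersection.
  x = 0: f ≡ 0 at y ∈ {3}; g ≡ 0 at y ∈ ∅; common: ∅.
  x = 1: f ≡ 0 at y ∈ {2}; g ≡ 0 at y ∈ ∅; common: ∅.
  x = 2: f ≡ 0 at y ∈ {1}; g ≡ 0 at y ∈ {0, 1}; common: {1}.
  x = 3: f ≡ 0 at y ∈ {0}; g ≡ 0 at y ∈ ∅; common: ∅.
  x = 4: f ≡ 0 at y ∈ {4}; g ≡ 0 at y ∈ {3, 4}; common: {4}.
Collecting: common zeros = {(2, 1), (4, 4)}, so the count is 2.
Comparison with the Bézout bound: 2 ≤ 2 = deg(f)·deg(g), as expected for curves with no common component (the bound is attained).


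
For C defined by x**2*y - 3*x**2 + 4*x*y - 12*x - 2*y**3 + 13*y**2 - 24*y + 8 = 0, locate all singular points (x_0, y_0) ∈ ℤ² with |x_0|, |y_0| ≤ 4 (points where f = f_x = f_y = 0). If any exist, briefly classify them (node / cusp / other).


Singular points: {(-2, 2)}; classification: node.

Compute partial derivatives:
  f_x = 2*x*y - 6*x + 4*y - 12.
  f_y = x**2 + 4*x - 6*y**2 + 26*y - 24.
Scan x_0 ∈ {−4, ..., 4}. For each x_0, f_y(x_0, y) is a polynomial in y; find its integer roots y ∈ {−4, ..., 4}, then test f_x and f at those candidates.
  x = -4: f_y(-4, y) = -6*y**2 + 26*y - 24; vanishes at y ∈ {3}. (-4, 3): f_x = 0 but f = -1 ≠ 0.
  x = -3: f_y(-3, y) = -6*y**2 + 26*y - 27; no integer root y with |y| ≤ 4.
  x = -2: f_y(-2, y) = -6*y**2 + 26*y - 28; vanishes at y ∈ {2}. (-2, 2): f_x = 0, f = 0 — SINGULAR.
  x = -1: f_y(-1, y) = -6*y**2 + 26*y - 27; no integer root y with |y| ≤ 4.
  x = 0: f_y(0, y) = -6*y**2 + 26*y - 24; vanishes at y ∈ {3}. (0, 3): f_x = 0 but f = -1 ≠ 0.
  x = 1: f_y(1, y) = -6*y**2 + 26*y - 19; no integer root y with |y| ≤ 4.
  x = 2: f_y(2, y) = -6*y**2 + 26*y - 12; no integer root y with |y| ≤ 4.
  x = 3: f_y(3, y) = -6*y**2 + 26*y - 3; no integer root y with |y| ≤ 4.
  x = 4: f_y(4, y) = -6*y**2 + 26*y + 8; no integer root y with |y| ≤ 4.
Only singular point on the grid: (-2, 2).
Classify: substitute x = -2 + u, y = 2 + v and expand: f = u**2*v - u**2 - 2*v**3 + v**2.
No constant or linear terms (consistent with a singular point). Quadratic part: -u**2 + v**2. Cubic part: u**2*v - 2*v**3.
The quadratic part v**2 - u**2 = (v − u)(v + u) splits into two distinct linear factors, so there are two distinct tangent lines y − 2 = ±(x − -2) — this is a node (ordinary double point).
Classification: node.
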